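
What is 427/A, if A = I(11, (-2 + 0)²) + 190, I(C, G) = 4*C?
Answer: 427/234 ≈ 1.8248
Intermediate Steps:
A = 234 (A = 4*11 + 190 = 44 + 190 = 234)
427/A = 427/234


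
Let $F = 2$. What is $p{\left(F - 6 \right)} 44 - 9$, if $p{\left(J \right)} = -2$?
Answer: $-97$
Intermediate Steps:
$p{\left(F - 6 \right)} 44 - 9 = \left(-2\right) 44 - 9 = -88 - 9 = -97$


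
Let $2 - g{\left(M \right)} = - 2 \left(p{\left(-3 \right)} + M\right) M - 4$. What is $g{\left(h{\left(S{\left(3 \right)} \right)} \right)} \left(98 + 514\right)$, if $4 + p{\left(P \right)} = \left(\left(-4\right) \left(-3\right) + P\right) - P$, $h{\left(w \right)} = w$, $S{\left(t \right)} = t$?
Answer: $44064$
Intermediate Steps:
$p{\left(P \right)} = 8$ ($p{\left(P \right)} = -4 + \left(\left(\left(-4\right) \left(-3\right) + P\right) - P\right) = -4 + \left(\left(12 + P\right) - P\right) = -4 + 12 = 8$)
$g{\left(M \right)} = 6 + 2 M \left(8 + M\right)$ ($g{\left(M \right)} = 2 - \left(- 2 \left(8 + M\right) M - 4\right) = 2 - \left(- 2 M \left(8 + M\right) - 4\right) = 2 - \left(-4 - 2 M \left(8 + M\right)\right) = 2 + \left(4 + 2 M \left(8 + M\right)\right) = 6 + 2 M \left(8 + M\right)$)
$g{\left(h{\left(S{\left(3 \right)} \right)} \right)} \left(98 + 514\right) = \left(6 + 2 \cdot 3^{2} + 16 \cdot 3\right) \left(98 + 514\right) = \left(6 + 2 \cdot 9 + 48\right) 612 = \left(6 + 18 + 48\right) 612 = 72 \cdot 612 = 44064$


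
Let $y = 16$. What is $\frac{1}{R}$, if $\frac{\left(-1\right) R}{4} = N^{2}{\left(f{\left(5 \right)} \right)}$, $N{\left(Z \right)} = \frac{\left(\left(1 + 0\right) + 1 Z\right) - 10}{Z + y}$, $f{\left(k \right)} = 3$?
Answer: $- \frac{361}{144} \approx -2.5069$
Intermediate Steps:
$N{\left(Z \right)} = \frac{-9 + Z}{16 + Z}$ ($N{\left(Z \right)} = \frac{\left(\left(1 + 0\right) + 1 Z\right) - 10}{Z + 16} = \frac{\left(1 + Z\right) - 10}{16 + Z} = \frac{-9 + Z}{16 + Z}$)
$R = - \frac{144}{361}$ ($R = - 4 \left(\frac{-9 + 3}{16 + 3}\right)^{2} = - 4 \left(\frac{1}{19} \left(-6\right)\right)^{2} = - 4 \left(- \frac{6}{19}\right)^{2} = \left(-4\right) \frac{36}{361} = - \frac{144}{361} \approx -0.39889$)
$\frac{1}{R} = \frac{1}{- \frac{144}{361}} = - \frac{361}{144}$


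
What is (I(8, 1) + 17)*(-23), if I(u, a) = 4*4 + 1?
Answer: -782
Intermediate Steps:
I(u, a) = 17 (I(u, a) = 16 + 1 = 17)
(I(8, 1) + 17)*(-23) = (17 + 17)*(-23) = 34*(-23) = -782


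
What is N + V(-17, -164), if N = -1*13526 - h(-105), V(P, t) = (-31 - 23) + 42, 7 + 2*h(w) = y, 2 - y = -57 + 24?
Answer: -13552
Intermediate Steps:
y = 35 (y = 2 - (-57 + 24) = 2 - 1*(-33) = 2 + 33 = 35)
h(w) = 14 (h(w) = -7/2 + (½)*35 = -7/2 + 35/2 = 14)
V(P, t) = -12 (V(P, t) = -54 + 42 = -12)
N = -13540 (N = -1*13526 - 1*14 = -13526 - 14 = -13540)
N + V(-17, -164) = -13540 - 12 = -13552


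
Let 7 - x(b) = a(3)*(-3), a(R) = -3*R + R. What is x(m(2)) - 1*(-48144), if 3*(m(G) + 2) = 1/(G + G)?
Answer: 48133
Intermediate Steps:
m(G) = -2 + 1/(6*G) (m(G) = -2 + 1/(3*(G + G)) = -2 + 1/(3*((2*G))) = -2 + (1/(2*G))/3 = -2 + 1/(6*G))
a(R) = -2*R
x(b) = -11 (x(b) = 7 - (-2*3)*(-3) = 7 - (-6)*(-3) = 7 - 1*18 = 7 - 18 = -11)
x(m(2)) - 1*(-48144) = -11 - 1*(-48144) = -11 + 48144 = 48133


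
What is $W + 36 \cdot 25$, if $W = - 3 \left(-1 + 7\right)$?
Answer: $882$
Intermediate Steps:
$W = -18$ ($W = \left(-3\right) 6 = -18$)
$W + 36 \cdot 25 = -18 + 36 \cdot 25 = -18 + 900 = 882$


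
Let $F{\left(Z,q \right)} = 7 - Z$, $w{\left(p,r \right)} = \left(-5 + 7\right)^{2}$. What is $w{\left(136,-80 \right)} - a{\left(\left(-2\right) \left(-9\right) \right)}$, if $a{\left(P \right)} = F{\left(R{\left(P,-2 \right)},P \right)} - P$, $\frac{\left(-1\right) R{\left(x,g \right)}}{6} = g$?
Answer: $27$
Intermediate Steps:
$w{\left(p,r \right)} = 4$ ($w{\left(p,r \right)} = 2^{2} = 4$)
$R{\left(x,g \right)} = - 6 g$
$a{\left(P \right)} = -5 - P$ ($a{\left(P \right)} = \left(7 - \left(-6\right) \left(-2\right)\right) - P = \left(7 - 12\right) - P = -5 - P$)
$w{\left(136,-80 \right)} - a{\left(\left(-2\right) \left(-9\right) \right)} = 4 - \left(-5 - \left(-2\right) \left(-9\right)\right) = 4 - \left(-5 - 18\right) = 4 - -23 = 4 + 23 = 27$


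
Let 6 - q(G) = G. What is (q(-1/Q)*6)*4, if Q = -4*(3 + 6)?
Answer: 430/3 ≈ 143.33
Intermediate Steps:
Q = -36 (Q = -4*9 = -36)
q(G) = 6 - G
(q(-1/Q)*6)*4 = ((6 - (-1)/(-36))*6)*4 = ((6 - (-1)*(-1)/36)*6)*4 = ((6 - 1*1/36)*6)*4 = ((6 - 1/36)*6)*4 = ((215/36)*6)*4 = (215/6)*4 = 430/3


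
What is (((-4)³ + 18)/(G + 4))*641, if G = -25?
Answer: 29486/21 ≈ 1404.1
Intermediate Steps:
(((-4)³ + 18)/(G + 4))*641 = (((-4)³ + 18)/(-25 + 4))*641 = ((-64 + 18)/(-21))*641 = -46*(-1/21)*641 = (46/21)*641 = 29486/21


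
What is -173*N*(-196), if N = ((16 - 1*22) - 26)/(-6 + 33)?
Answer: -1085056/27 ≈ -40187.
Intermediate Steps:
N = -32/27 (N = ((16 - 22) - 26)/27 = (-6 - 26)*(1/27) = -32*1/27 = -32/27 ≈ -1.1852)
-173*N*(-196) = -(-5536)*(-196)/27 = -173*6272/27 = -1085056/27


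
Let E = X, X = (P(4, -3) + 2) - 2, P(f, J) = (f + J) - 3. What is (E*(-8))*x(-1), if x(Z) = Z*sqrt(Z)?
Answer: -16*I ≈ -16.0*I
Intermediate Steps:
x(Z) = Z**(3/2)
P(f, J) = -3 + J + f (P(f, J) = (J + f) - 3 = -3 + J + f)
X = -2 (X = ((-3 - 3 + 4) + 2) - 2 = (-2 + 2) - 2 = 0 - 2 = -2)
E = -2
(E*(-8))*x(-1) = (-2*(-8))*(-1)**(3/2) = 16*(-I) = -16*I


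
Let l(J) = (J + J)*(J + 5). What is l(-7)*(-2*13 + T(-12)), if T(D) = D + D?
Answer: -1400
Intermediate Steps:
T(D) = 2*D
l(J) = 2*J*(5 + J) (l(J) = (2*J)*(5 + J) = 2*J*(5 + J))
l(-7)*(-2*13 + T(-12)) = (2*(-7)*(5 - 7))*(-2*13 + 2*(-12)) = (2*(-7)*(-2))*(-26 - 24) = 28*(-50) = -1400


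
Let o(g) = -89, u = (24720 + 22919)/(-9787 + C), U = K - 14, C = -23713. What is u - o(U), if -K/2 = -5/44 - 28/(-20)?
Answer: 2933861/33500 ≈ 87.578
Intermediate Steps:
K = -283/110 (K = -2*(-5/44 - 28/(-20)) = -2*(-5*1/44 - 28*(-1/20)) = -2*(-5/44 + 7/5) = -2*283/220 = -283/110 ≈ -2.5727)
U = -1823/110 (U = -283/110 - 14 = -1823/110 ≈ -16.573)
u = -47639/33500 (u = (24720 + 22919)/(-9787 - 23713) = 47639/(-33500) = 47639*(-1/33500) = -47639/33500 ≈ -1.4221)
u - o(U) = -47639/33500 - 1*(-89) = -47639/33500 + 89 = 2933861/33500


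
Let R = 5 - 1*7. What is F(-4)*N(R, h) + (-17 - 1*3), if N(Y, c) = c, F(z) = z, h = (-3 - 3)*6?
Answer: 124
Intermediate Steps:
R = -2 (R = 5 - 7 = -2)
h = -36 (h = -6*6 = -36)
F(-4)*N(R, h) + (-17 - 1*3) = -4*(-36) + (-17 - 1*3) = 144 + (-17 - 3) = 144 - 20 = 124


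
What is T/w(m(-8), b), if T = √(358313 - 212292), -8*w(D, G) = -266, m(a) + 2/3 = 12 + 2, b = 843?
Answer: 4*√146021/133 ≈ 11.493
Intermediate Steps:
m(a) = 40/3 (m(a) = -⅔ + (12 + 2) = -⅔ + 14 = 40/3)
w(D, G) = 133/4 (w(D, G) = -⅛*(-266) = 133/4)
T = √146021 ≈ 382.13
T/w(m(-8), b) = √146021/(133/4) = √146021*(4/133) = 4*√146021/133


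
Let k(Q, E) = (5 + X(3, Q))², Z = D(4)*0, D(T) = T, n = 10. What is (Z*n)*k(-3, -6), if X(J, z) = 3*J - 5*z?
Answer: 0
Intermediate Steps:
X(J, z) = -5*z + 3*J
Z = 0 (Z = 4*0 = 0)
k(Q, E) = (14 - 5*Q)² (k(Q, E) = (5 + (-5*Q + 3*3))² = (5 + (-5*Q + 9))² = (5 + (9 - 5*Q))² = (14 - 5*Q)²)
(Z*n)*k(-3, -6) = (0*10)*(-14 + 5*(-3))² = 0*(-14 - 15)² = 0*(-29)² = 0*841 = 0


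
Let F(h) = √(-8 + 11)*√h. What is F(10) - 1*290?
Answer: -290 + √30 ≈ -284.52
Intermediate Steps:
F(h) = √3*√h
F(10) - 1*290 = √3*√10 - 1*290 = √30 - 290 = -290 + √30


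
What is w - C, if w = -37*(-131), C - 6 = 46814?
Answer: -41973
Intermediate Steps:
C = 46820 (C = 6 + 46814 = 46820)
w = 4847
w - C = 4847 - 1*46820 = 4847 - 46820 = -41973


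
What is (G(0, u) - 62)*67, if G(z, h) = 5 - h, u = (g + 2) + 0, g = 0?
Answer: -3953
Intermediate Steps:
u = 2 (u = (0 + 2) + 0 = 2 + 0 = 2)
(G(0, u) - 62)*67 = ((5 - 1*2) - 62)*67 = ((5 - 2) - 62)*67 = (3 - 62)*67 = -59*67 = -3953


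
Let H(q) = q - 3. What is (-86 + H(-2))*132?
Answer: -12012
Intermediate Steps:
H(q) = -3 + q
(-86 + H(-2))*132 = (-86 + (-3 - 2))*132 = (-86 - 5)*132 = -91*132 = -12012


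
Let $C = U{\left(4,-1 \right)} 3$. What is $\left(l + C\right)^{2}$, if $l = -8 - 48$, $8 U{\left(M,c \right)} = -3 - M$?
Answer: $\frac{219961}{64} \approx 3436.9$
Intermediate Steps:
$U{\left(M,c \right)} = - \frac{3}{8} - \frac{M}{8}$ ($U{\left(M,c \right)} = \frac{-3 - M}{8} = - \frac{3}{8} - \frac{M}{8}$)
$l = -56$
$C = - \frac{21}{8}$ ($C = \left(- \frac{3}{8} - \frac{1}{2}\right) 3 = \left(- \frac{7}{8}\right) 3 = - \frac{21}{8} \approx -2.625$)
$\left(l + C\right)^{2} = \left(-56 - \frac{21}{8}\right)^{2} = \left(- \frac{469}{8}\right)^{2} = \frac{219961}{64}$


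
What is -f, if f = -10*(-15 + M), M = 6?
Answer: -90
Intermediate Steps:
f = 90 (f = -10*(-15 + 6) = -10*(-9) = 90)
-f = -1*90 = -90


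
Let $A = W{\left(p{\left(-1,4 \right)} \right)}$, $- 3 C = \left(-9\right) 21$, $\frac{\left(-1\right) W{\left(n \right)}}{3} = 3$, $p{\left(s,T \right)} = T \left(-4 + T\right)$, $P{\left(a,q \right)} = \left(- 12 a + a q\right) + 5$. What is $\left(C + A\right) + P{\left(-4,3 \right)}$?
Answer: $95$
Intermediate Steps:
$P{\left(a,q \right)} = 5 - 12 a + a q$
$W{\left(n \right)} = -9$ ($W{\left(n \right)} = \left(-3\right) 3 = -9$)
$C = 63$ ($C = - \frac{\left(-9\right) 21}{3} = \left(- \frac{1}{3}\right) \left(-189\right) = 63$)
$A = -9$
$\left(C + A\right) + P{\left(-4,3 \right)} = \left(63 - 9\right) - -41 = 54 + \left(5 + 48 - 12\right) = 54 + 41 = 95$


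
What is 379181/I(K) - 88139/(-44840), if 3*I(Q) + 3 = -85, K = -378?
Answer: -289770863/22420 ≈ -12925.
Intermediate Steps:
I(Q) = -88/3 (I(Q) = -1 + (⅓)*(-85) = -1 - 85/3 = -88/3)
379181/I(K) - 88139/(-44840) = 379181/(-88/3) - 88139/(-44840) = 379181*(-3/88) - 88139*(-1/44840) = -103413/8 + 88139/44840 = -289770863/22420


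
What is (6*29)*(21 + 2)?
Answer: 4002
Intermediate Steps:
(6*29)*(21 + 2) = 174*23 = 4002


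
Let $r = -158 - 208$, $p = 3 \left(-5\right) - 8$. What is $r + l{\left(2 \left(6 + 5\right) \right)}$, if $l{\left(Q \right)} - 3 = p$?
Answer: $-386$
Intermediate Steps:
$p = -23$ ($p = -15 - 8 = -23$)
$l{\left(Q \right)} = -20$ ($l{\left(Q \right)} = 3 - 23 = -20$)
$r = -366$
$r + l{\left(2 \left(6 + 5\right) \right)} = -366 - 20 = -386$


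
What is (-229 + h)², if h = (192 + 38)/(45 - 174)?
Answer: 886312441/16641 ≈ 53261.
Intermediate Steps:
h = -230/129 (h = 230/(-129) = 230*(-1/129) = -230/129 ≈ -1.7829)
(-229 + h)² = (-229 - 230/129)² = (-29771/129)² = 886312441/16641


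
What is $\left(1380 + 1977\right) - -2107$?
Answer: $5464$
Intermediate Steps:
$\left(1380 + 1977\right) - -2107 = 3357 + 2107 = 5464$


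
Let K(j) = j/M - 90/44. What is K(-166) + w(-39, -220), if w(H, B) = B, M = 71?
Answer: -350487/1562 ≈ -224.38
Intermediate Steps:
K(j) = -45/22 + j/71 (K(j) = j/71 - 90/44 = j*(1/71) - 90*1/44 = j/71 - 45/22 = -45/22 + j/71)
K(-166) + w(-39, -220) = (-45/22 + (1/71)*(-166)) - 220 = (-45/22 - 166/71) - 220 = -6847/1562 - 220 = -350487/1562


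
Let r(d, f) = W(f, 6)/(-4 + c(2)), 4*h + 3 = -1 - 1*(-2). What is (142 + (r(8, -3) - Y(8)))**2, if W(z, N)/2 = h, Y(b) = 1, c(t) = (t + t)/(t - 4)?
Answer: 717409/36 ≈ 19928.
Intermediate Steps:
h = -1/2 (h = -3/4 + (-1 - 1*(-2))/4 = -3/4 + (-1 + 2)/4 = -3/4 + (1/4)*1 = -3/4 + 1/4 = -1/2 ≈ -0.50000)
c(t) = 2*t/(-4 + t) (c(t) = (2*t)/(-4 + t) = 2*t/(-4 + t))
W(z, N) = -1 (W(z, N) = 2*(-1/2) = -1)
r(d, f) = 1/6 (r(d, f) = -1/(-4 + 2*2/(-4 + 2)) = -1/(-4 + 2*2/(-2)) = -1/(-4 + 2*2*(-1/2)) = -1/(-4 - 2) = -1/(-6) = -1*(-1/6) = 1/6)
(142 + (r(8, -3) - Y(8)))**2 = (142 + (1/6 - 1*1))**2 = (142 + (1/6 - 1))**2 = (142 - 5/6)**2 = (847/6)**2 = 717409/36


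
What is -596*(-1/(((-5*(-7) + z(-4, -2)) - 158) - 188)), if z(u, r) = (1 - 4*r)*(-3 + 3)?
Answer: -596/311 ≈ -1.9164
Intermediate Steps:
z(u, r) = 0 (z(u, r) = (1 - 4*r)*0 = 0)
-596*(-1/(((-5*(-7) + z(-4, -2)) - 158) - 188)) = -596*(-1/(((-5*(-7) + 0) - 158) - 188)) = -596*(-1/(((35 + 0) - 158) - 188)) = -596*(-1/((35 - 158) - 188)) = -596*(-1/(-123 - 188)) = -596/((-1*(-311))) = -596/311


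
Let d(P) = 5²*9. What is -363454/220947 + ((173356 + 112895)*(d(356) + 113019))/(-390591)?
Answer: -795822880527598/9588878853 ≈ -82994.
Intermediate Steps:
d(P) = 225 (d(P) = 25*9 = 225)
-363454/220947 + ((173356 + 112895)*(d(356) + 113019))/(-390591) = -363454/220947 + ((173356 + 112895)*(225 + 113019))/(-390591) = -363454*1/220947 + (286251*113244)*(-1/390591) = -363454/220947 + 32416208244*(-1/390591) = -363454/220947 - 3601800916/43399 = -795822880527598/9588878853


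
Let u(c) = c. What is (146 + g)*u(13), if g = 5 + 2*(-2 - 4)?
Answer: 1807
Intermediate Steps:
g = -7 (g = 5 + 2*(-6) = 5 - 12 = -7)
(146 + g)*u(13) = (146 - 7)*13 = 139*13 = 1807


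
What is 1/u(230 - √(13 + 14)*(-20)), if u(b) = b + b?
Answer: 23/8420 - 3*√3/4210 ≈ 0.0014974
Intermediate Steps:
u(b) = 2*b
1/u(230 - √(13 + 14)*(-20)) = 1/(2*(230 - √(13 + 14)*(-20))) = 1/(2*(230 - √27*(-20))) = 1/(2*(230 - 3*√3*(-20))) = 1/(2*(230 - (-60)*√3)) = 1/(2*(230 + 60*√3)) = 1/(460 + 120*√3)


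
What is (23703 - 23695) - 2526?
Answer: -2518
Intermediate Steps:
(23703 - 23695) - 2526 = 8 - 2526 = -2518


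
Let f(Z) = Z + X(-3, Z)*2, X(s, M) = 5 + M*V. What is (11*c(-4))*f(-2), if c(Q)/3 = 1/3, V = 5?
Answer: -132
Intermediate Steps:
c(Q) = 1 (c(Q) = 3/3 = 3*(⅓) = 1)
X(s, M) = 5 + 5*M (X(s, M) = 5 + M*5 = 5 + 5*M)
f(Z) = 10 + 11*Z (f(Z) = Z + (5 + 5*Z)*2 = Z + (10 + 10*Z) = 10 + 11*Z)
(11*c(-4))*f(-2) = (11*1)*(10 + 11*(-2)) = 11*(10 - 22) = 11*(-12) = -132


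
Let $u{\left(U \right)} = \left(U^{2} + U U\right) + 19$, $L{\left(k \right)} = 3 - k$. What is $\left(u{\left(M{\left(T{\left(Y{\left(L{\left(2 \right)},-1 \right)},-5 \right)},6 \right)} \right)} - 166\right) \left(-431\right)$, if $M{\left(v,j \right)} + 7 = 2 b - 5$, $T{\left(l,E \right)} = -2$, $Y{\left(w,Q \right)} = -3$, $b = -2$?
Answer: $-157315$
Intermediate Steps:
$M{\left(v,j \right)} = -16$ ($M{\left(v,j \right)} = -7 + \left(2 \left(-2\right) - 5\right) = -7 - 9 = -16$)
$u{\left(U \right)} = 19 + 2 U^{2}$ ($u{\left(U \right)} = \left(U^{2} + U^{2}\right) + 19 = 2 U^{2} + 19 = 19 + 2 U^{2}$)
$\left(u{\left(M{\left(T{\left(Y{\left(L{\left(2 \right)},-1 \right)},-5 \right)},6 \right)} \right)} - 166\right) \left(-431\right) = \left(\left(19 + 2 \left(-16\right)^{2}\right) - 166\right) \left(-431\right) = \left(\left(19 + 2 \cdot 256\right) - 166\right) \left(-431\right) = \left(\left(19 + 512\right) - 166\right) \left(-431\right) = \left(531 - 166\right) \left(-431\right) = 365 \left(-431\right) = -157315$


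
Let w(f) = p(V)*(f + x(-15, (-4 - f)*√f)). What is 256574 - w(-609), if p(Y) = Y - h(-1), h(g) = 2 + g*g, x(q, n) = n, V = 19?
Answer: 266318 - 9680*I*√609 ≈ 2.6632e+5 - 2.3888e+5*I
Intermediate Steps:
h(g) = 2 + g²
p(Y) = -3 + Y (p(Y) = Y - (2 + (-1)²) = Y - (2 + 1) = Y - 1*3 = Y - 3 = -3 + Y)
w(f) = 16*f + 16*√f*(-4 - f) (w(f) = (-3 + 19)*(f + (-4 - f)*√f) = 16*(f + √f*(-4 - f)) = 16*f + 16*√f*(-4 - f))
256574 - w(-609) = 256574 - (16*(-609) - 16*√(-609)*(4 - 609)) = 256574 - (-9744 - 16*I*√609*(-605)) = 256574 - (-9744 + 9680*I*√609) = 256574 + (9744 - 9680*I*√609) = 266318 - 9680*I*√609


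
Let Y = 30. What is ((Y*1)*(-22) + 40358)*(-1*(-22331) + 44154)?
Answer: 2639321530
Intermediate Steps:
((Y*1)*(-22) + 40358)*(-1*(-22331) + 44154) = ((30*1)*(-22) + 40358)*(-1*(-22331) + 44154) = (30*(-22) + 40358)*(22331 + 44154) = (-660 + 40358)*66485 = 39698*66485 = 2639321530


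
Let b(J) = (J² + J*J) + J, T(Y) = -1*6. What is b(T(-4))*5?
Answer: 330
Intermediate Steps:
T(Y) = -6
b(J) = J + 2*J² (b(J) = (J² + J²) + J = 2*J² + J = J + 2*J²)
b(T(-4))*5 = -6*(1 + 2*(-6))*5 = -6*(1 - 12)*5 = -6*(-11)*5 = 66*5 = 330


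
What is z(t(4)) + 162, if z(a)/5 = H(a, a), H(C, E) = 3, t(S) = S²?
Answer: 177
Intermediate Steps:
z(a) = 15 (z(a) = 5*3 = 15)
z(t(4)) + 162 = 15 + 162 = 177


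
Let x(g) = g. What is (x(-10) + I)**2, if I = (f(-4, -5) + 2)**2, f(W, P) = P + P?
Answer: 2916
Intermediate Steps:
f(W, P) = 2*P
I = 64 (I = (2*(-5) + 2)**2 = (-10 + 2)**2 = (-8)**2 = 64)
(x(-10) + I)**2 = (-10 + 64)**2 = 54**2 = 2916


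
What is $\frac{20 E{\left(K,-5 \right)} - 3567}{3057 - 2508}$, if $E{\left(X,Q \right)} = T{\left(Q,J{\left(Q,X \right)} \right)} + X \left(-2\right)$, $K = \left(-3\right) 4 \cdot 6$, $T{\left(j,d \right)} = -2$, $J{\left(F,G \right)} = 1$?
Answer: $- \frac{727}{549} \approx -1.3242$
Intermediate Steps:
$K = -72$ ($K = \left(-12\right) 6 = -72$)
$E{\left(X,Q \right)} = -2 - 2 X$ ($E{\left(X,Q \right)} = -2 + X \left(-2\right) = -2 - 2 X$)
$\frac{20 E{\left(K,-5 \right)} - 3567}{3057 - 2508} = \frac{20 \left(-2 - -144\right) - 3567}{3057 - 2508} = \frac{20 \left(-2 + 144\right) - 3567}{549} = \left(20 \cdot 142 - 3567\right) \frac{1}{549} = \left(2840 - 3567\right) \frac{1}{549} = \left(-727\right) \frac{1}{549} = - \frac{727}{549}$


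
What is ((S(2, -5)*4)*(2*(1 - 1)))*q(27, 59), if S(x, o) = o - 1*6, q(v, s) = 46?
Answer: 0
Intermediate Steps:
S(x, o) = -6 + o (S(x, o) = o - 6 = -6 + o)
((S(2, -5)*4)*(2*(1 - 1)))*q(27, 59) = (((-6 - 5)*4)*(2*(1 - 1)))*46 = ((-11*4)*(2*0))*46 = -44*0*46 = 0*46 = 0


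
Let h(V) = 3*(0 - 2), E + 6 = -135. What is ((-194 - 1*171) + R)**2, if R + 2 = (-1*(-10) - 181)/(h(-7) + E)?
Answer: 321341476/2401 ≈ 1.3384e+5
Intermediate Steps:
E = -141 (E = -6 - 135 = -141)
h(V) = -6 (h(V) = 3*(-2) = -6)
R = -41/49 (R = -2 + (-1*(-10) - 181)/(-6 - 141) = -2 + (10 - 181)/(-147) = -2 - 171*(-1/147) = -2 + 57/49 = -41/49 ≈ -0.83673)
((-194 - 1*171) + R)**2 = ((-194 - 1*171) - 41/49)**2 = ((-194 - 171) - 41/49)**2 = (-365 - 41/49)**2 = (-17926/49)**2 = 321341476/2401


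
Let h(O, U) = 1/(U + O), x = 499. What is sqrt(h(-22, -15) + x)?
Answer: sqrt(683094)/37 ≈ 22.338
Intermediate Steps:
h(O, U) = 1/(O + U)
sqrt(h(-22, -15) + x) = sqrt(1/(-22 - 15) + 499) = sqrt(1/(-37) + 499) = sqrt(-1/37 + 499) = sqrt(18462/37) = sqrt(683094)/37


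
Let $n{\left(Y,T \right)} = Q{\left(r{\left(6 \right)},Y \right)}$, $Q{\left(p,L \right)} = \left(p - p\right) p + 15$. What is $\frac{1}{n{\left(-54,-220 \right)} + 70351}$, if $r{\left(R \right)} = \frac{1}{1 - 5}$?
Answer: $\frac{1}{70366} \approx 1.4211 \cdot 10^{-5}$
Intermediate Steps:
$r{\left(R \right)} = - \frac{1}{4}$ ($r{\left(R \right)} = \frac{1}{-4} = - \frac{1}{4}$)
$Q{\left(p,L \right)} = 15$ ($Q{\left(p,L \right)} = 0 p + 15 = 0 + 15 = 15$)
$n{\left(Y,T \right)} = 15$
$\frac{1}{n{\left(-54,-220 \right)} + 70351} = \frac{1}{15 + 70351} = \frac{1}{70366}$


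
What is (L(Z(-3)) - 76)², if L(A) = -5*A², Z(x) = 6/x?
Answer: 9216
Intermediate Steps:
(L(Z(-3)) - 76)² = (-5*(6/(-3))² - 76)² = (-5*(6*(-⅓))² - 76)² = (-5*(-2)² - 76)² = (-5*4 - 76)² = (-20 - 76)² = (-96)² = 9216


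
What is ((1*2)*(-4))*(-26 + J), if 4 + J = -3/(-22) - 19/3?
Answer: 9556/33 ≈ 289.58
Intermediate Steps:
J = -673/66 (J = -4 + (-3/(-22) - 19/3) = -4 + (-3*(-1/22) - 19*⅓) = -4 + (3/22 - 19/3) = -4 - 409/66 = -673/66 ≈ -10.197)
((1*2)*(-4))*(-26 + J) = ((1*2)*(-4))*(-26 - 673/66) = (2*(-4))*(-2389/66) = -8*(-2389/66) = 9556/33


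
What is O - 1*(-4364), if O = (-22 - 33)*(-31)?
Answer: 6069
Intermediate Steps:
O = 1705 (O = -55*(-31) = 1705)
O - 1*(-4364) = 1705 - 1*(-4364) = 1705 + 4364 = 6069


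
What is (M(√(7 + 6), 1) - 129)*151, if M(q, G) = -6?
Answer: -20385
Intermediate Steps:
(M(√(7 + 6), 1) - 129)*151 = (-6 - 129)*151 = -135*151 = -20385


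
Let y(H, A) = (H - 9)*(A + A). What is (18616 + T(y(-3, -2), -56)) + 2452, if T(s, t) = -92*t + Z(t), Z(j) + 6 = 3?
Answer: 26217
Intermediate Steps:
Z(j) = -3 (Z(j) = -6 + 3 = -3)
y(H, A) = 2*A*(-9 + H) (y(H, A) = (-9 + H)*(2*A) = 2*A*(-9 + H))
T(s, t) = -3 - 92*t (T(s, t) = -92*t - 3 = -3 - 92*t)
(18616 + T(y(-3, -2), -56)) + 2452 = (18616 + (-3 - 92*(-56))) + 2452 = (18616 + (-3 + 5152)) + 2452 = (18616 + 5149) + 2452 = 23765 + 2452 = 26217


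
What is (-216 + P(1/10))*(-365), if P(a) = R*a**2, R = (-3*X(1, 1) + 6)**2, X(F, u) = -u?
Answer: 1570887/20 ≈ 78544.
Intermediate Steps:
R = 81 (R = (-(-3) + 6)**2 = (-3*(-1) + 6)**2 = (3 + 6)**2 = 9**2 = 81)
P(a) = 81*a**2
(-216 + P(1/10))*(-365) = (-216 + 81*(1/10)**2)*(-365) = (-216 + 81*(1/100))*(-365) = (-216 + 81/100)*(-365) = -21519/100*(-365) = 1570887/20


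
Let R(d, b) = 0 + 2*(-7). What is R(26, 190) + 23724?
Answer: 23710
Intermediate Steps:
R(d, b) = -14 (R(d, b) = 0 - 14 = -14)
R(26, 190) + 23724 = -14 + 23724 = 23710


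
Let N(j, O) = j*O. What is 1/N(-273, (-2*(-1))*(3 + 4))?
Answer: -1/3822 ≈ -0.00026164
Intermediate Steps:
N(j, O) = O*j
1/N(-273, (-2*(-1))*(3 + 4)) = 1/(((-2*(-1))*(3 + 4))*(-273)) = 1/((2*7)*(-273)) = 1/(14*(-273)) = 1/(-3822) = -1/3822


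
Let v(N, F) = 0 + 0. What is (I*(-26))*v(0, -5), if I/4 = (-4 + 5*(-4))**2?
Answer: 0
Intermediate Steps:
I = 2304 (I = 4*(-4 + 5*(-4))**2 = 4*(-4 - 20)**2 = 4*(-24)**2 = 4*576 = 2304)
v(N, F) = 0
(I*(-26))*v(0, -5) = (2304*(-26))*0 = -59904*0 = 0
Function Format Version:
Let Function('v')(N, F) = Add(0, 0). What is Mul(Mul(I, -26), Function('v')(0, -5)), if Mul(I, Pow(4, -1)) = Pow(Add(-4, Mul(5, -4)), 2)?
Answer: 0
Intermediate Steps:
I = 2304 (I = Mul(4, Pow(Add(-4, Mul(5, -4)), 2)) = Mul(4, Pow(Add(-4, -20), 2)) = Mul(4, Pow(-24, 2)) = Mul(4, 576) = 2304)
Function('v')(N, F) = 0
Mul(Mul(I, -26), Function('v')(0, -5)) = Mul(Mul(2304, -26), 0) = Mul(-59904, 0) = 0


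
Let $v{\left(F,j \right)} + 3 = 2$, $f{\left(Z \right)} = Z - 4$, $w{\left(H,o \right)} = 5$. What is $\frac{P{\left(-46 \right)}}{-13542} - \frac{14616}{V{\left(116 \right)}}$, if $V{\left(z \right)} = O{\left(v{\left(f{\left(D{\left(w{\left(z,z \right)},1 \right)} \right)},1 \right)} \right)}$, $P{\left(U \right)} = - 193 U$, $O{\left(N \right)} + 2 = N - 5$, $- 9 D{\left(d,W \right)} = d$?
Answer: $\frac{12366178}{6771} \approx 1826.3$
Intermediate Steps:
$D{\left(d,W \right)} = - \frac{d}{9}$
$f{\left(Z \right)} = -4 + Z$
$v{\left(F,j \right)} = -1$ ($v{\left(F,j \right)} = -3 + 2 = -1$)
$O{\left(N \right)} = -7 + N$ ($O{\left(N \right)} = -2 + \left(N - 5\right) = -2 + \left(-5 + N\right) = -7 + N$)
$V{\left(z \right)} = -8$ ($V{\left(z \right)} = -7 - 1 = -8$)
$\frac{P{\left(-46 \right)}}{-13542} - \frac{14616}{V{\left(116 \right)}} = \frac{\left(-193\right) \left(-46\right)}{-13542} - \frac{14616}{-8} = 8878 \left(- \frac{1}{13542}\right) - -1827 = - \frac{4439}{6771} + 1827 = \frac{12366178}{6771}$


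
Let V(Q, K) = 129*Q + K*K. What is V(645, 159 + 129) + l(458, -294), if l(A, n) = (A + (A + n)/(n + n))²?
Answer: 8117584966/21609 ≈ 3.7566e+5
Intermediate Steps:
V(Q, K) = K² + 129*Q (V(Q, K) = 129*Q + K² = K² + 129*Q)
l(A, n) = (A + (A + n)/(2*n))² (l(A, n) = (A + (A + n)/((2*n)))² = (A + (A + n)*(1/(2*n)))² = (A + (A + n)/(2*n))²)
V(645, 159 + 129) + l(458, -294) = ((159 + 129)² + 129*645) + (¼)*(458 - 294 + 2*458*(-294))²/(-294)² = (288² + 83205) + (¼)*(1/86436)*(458 - 294 - 269304)² = (82944 + 83205) + (¼)*(1/86436)*(-269140)² = 166149 + (¼)*(1/86436)*72436339600 = 166149 + 4527271225/21609 = 8117584966/21609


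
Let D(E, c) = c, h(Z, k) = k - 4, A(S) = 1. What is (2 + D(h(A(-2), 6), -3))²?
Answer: 1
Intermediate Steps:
h(Z, k) = -4 + k
(2 + D(h(A(-2), 6), -3))² = (2 - 3)² = (-1)² = 1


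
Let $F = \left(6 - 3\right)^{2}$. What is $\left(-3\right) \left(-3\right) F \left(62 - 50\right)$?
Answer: $972$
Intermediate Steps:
$F = 9$ ($F = 3^{2} = 9$)
$\left(-3\right) \left(-3\right) F \left(62 - 50\right) = \left(-3\right) \left(-3\right) 9 \left(62 - 50\right) = 9 \cdot 9 \cdot 12 = 81 \cdot 12 = 972$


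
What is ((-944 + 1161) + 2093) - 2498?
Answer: -188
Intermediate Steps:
((-944 + 1161) + 2093) - 2498 = (217 + 2093) - 2498 = 2310 - 2498 = -188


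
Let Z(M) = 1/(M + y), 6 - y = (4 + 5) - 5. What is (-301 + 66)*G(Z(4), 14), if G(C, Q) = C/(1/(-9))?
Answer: 705/2 ≈ 352.50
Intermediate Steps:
y = 2 (y = 6 - ((4 + 5) - 5) = 6 - (9 - 5) = 6 - 1*4 = 6 - 4 = 2)
Z(M) = 1/(2 + M) (Z(M) = 1/(M + 2) = 1/(2 + M))
G(C, Q) = -9*C (G(C, Q) = C/(-1/9) = C*(-9) = -9*C)
(-301 + 66)*G(Z(4), 14) = (-301 + 66)*(-9/(2 + 4)) = -(-2115)/6 = -235*(-3/2) = 705/2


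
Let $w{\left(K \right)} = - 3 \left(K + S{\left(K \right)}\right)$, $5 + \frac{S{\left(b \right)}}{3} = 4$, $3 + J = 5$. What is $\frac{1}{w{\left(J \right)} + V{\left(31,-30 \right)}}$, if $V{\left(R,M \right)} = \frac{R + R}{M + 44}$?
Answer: $\frac{7}{52} \approx 0.13462$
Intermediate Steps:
$J = 2$ ($J = -3 + 5 = 2$)
$S{\left(b \right)} = -3$ ($S{\left(b \right)} = -15 + 3 \cdot 4 = -15 + 12 = -3$)
$V{\left(R,M \right)} = \frac{2 R}{44 + M}$
$w{\left(K \right)} = 9 - 3 K$ ($w{\left(K \right)} = - 3 \left(K - 3\right) = - 3 \left(-3 + K\right) = 9 - 3 K$)
$\frac{1}{w{\left(J \right)} + V{\left(31,-30 \right)}} = \frac{1}{\left(9 - 6\right) + 2 \cdot 31 \frac{1}{44 - 30}} = \frac{1}{\left(9 - 6\right) + 2 \cdot 31 \cdot \frac{1}{14}} = \frac{1}{3 + 2 \cdot 31 \cdot \frac{1}{14}} = \frac{1}{3 + \frac{31}{7}} = \frac{1}{\frac{52}{7}} = \frac{7}{52}$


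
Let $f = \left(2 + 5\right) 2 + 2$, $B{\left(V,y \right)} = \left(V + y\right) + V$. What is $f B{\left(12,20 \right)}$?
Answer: $704$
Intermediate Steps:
$B{\left(V,y \right)} = y + 2 V$
$f = 16$ ($f = 7 \cdot 2 + 2 = 14 + 2 = 16$)
$f B{\left(12,20 \right)} = 16 \left(20 + 2 \cdot 12\right) = 16 \left(20 + 24\right) = 16 \cdot 44 = 704$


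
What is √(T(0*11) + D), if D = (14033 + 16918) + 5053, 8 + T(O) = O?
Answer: 2*√8999 ≈ 189.73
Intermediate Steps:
T(O) = -8 + O
D = 36004 (D = 30951 + 5053 = 36004)
√(T(0*11) + D) = √((-8 + 0*11) + 36004) = √((-8 + 0) + 36004) = √(-8 + 36004) = √35996 = 2*√8999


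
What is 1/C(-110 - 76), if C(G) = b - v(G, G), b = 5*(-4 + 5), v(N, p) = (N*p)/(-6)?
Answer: 1/5771 ≈ 0.00017328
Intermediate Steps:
v(N, p) = -N*p/6 (v(N, p) = (N*p)*(-⅙) = -N*p/6)
b = 5 (b = 5*1 = 5)
C(G) = 5 + G²/6 (C(G) = 5 - (-1)*G*G/6 = 5 - (-1)*G²/6 = 5 + G²/6)
1/C(-110 - 76) = 1/(5 + (-110 - 76)²/6) = 1/(5 + (⅙)*(-186)²) = 1/(5 + (⅙)*34596) = 1/(5 + 5766) = 1/5771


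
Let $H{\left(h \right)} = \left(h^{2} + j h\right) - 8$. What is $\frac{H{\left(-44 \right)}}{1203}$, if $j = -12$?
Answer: $\frac{2456}{1203} \approx 2.0416$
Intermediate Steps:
$H{\left(h \right)} = -8 + h^{2} - 12 h$ ($H{\left(h \right)} = \left(h^{2} - 12 h\right) - 8 = -8 + h^{2} - 12 h$)
$\frac{H{\left(-44 \right)}}{1203} = \frac{-8 + \left(-44\right)^{2} - -528}{1203} = \left(-8 + 1936 + 528\right) \frac{1}{1203} = 2456 \cdot \frac{1}{1203} = \frac{2456}{1203}$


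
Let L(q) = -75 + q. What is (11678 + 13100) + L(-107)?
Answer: 24596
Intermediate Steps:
(11678 + 13100) + L(-107) = (11678 + 13100) + (-75 - 107) = 24778 - 182 = 24596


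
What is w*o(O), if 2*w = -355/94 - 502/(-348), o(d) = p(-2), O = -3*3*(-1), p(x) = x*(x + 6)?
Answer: 38176/4089 ≈ 9.3363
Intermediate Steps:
p(x) = x*(6 + x)
O = 9 (O = -9*(-1) = 9)
o(d) = -8 (o(d) = -2*(6 - 2) = -2*4 = -8)
w = -4772/4089 (w = (-355/94 - 502/(-348))/2 = (-355*1/94 - 502*(-1/348))/2 = (-355/94 + 251/174)/2 = (½)*(-9544/4089) = -4772/4089 ≈ -1.1670)
w*o(O) = -4772/4089*(-8) = 38176/4089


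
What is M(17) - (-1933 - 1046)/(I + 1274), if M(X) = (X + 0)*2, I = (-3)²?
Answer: 46601/1283 ≈ 36.322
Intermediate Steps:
I = 9
M(X) = 2*X (M(X) = X*2 = 2*X)
M(17) - (-1933 - 1046)/(I + 1274) = 2*17 - (-1933 - 1046)/(9 + 1274) = 34 - (-2979)/1283 = 34 - 1*(-2979/1283) = 34 + 2979/1283 = 46601/1283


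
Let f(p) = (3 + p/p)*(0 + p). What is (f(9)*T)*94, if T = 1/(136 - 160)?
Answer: -141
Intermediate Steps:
f(p) = 4*p (f(p) = (3 + 1)*p = 4*p)
T = -1/24 (T = 1/(-24) = -1/24 ≈ -0.041667)
(f(9)*T)*94 = ((4*9)*(-1/24))*94 = (36*(-1/24))*94 = -3/2*94 = -141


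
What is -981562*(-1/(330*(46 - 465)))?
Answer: -490781/69135 ≈ -7.0989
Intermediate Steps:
-981562*(-1/(330*(46 - 465))) = -981562/((-330*(-419))) = -981562/138270 = -981562*1/138270 = -490781/69135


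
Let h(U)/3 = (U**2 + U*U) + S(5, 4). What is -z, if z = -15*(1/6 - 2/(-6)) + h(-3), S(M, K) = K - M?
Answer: -87/2 ≈ -43.500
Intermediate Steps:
h(U) = -3 + 6*U**2 (h(U) = 3*((U**2 + U*U) + (4 - 1*5)) = 3*((U**2 + U**2) + (4 - 5)) = 3*(2*U**2 - 1) = 3*(-1 + 2*U**2) = -3 + 6*U**2)
z = 87/2 (z = -15*(1/6 - 2/(-6)) + (-3 + 6*(-3)**2) = -15*(1*(1/6) - 2*(-1/6)) + (-3 + 6*9) = -15*(1/6 + 1/3) + (-3 + 54) = -15*1/2 + 51 = -15/2 + 51 = 87/2 ≈ 43.500)
-z = -1*87/2 = -87/2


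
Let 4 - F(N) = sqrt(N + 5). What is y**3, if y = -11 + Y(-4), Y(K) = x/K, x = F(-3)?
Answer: -3465/2 + 3457*sqrt(2)/32 ≈ -1579.7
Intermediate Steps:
F(N) = 4 - sqrt(5 + N) (F(N) = 4 - sqrt(N + 5) = 4 - sqrt(5 + N))
x = 4 - sqrt(2) (x = 4 - sqrt(5 - 3) = 4 - sqrt(2) ≈ 2.5858)
Y(K) = (4 - sqrt(2))/K
y = -12 + sqrt(2)/4 (y = -11 + (4 - sqrt(2))/(-4) = -11 - (4 - sqrt(2))/4 = -11 + (-1 + sqrt(2)/4) = -12 + sqrt(2)/4 ≈ -11.646)
y**3 = (-12 + sqrt(2)/4)**3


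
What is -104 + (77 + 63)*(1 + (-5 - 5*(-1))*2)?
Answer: 36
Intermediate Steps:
-104 + (77 + 63)*(1 + (-5 - 5*(-1))*2) = -104 + 140*(1 + (-5 + 5)*2) = -104 + 140*(1 + 0*2) = -104 + 140*(1 + 0) = -104 + 140*1 = -104 + 140 = 36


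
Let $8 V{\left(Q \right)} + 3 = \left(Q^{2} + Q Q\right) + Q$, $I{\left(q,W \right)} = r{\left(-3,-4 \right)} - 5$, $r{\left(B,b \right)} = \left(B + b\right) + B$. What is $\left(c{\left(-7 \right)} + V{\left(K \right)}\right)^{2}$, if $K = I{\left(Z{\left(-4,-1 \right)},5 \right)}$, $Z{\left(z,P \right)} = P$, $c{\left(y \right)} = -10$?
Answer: $1936$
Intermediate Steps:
$r{\left(B,b \right)} = b + 2 B$
$I{\left(q,W \right)} = -15$ ($I{\left(q,W \right)} = \left(-4 + 2 \left(-3\right)\right) - 5 = \left(-4 - 6\right) - 5 = -10 - 5 = -15$)
$K = -15$
$V{\left(Q \right)} = - \frac{3}{8} + \frac{Q^{2}}{4} + \frac{Q}{8}$ ($V{\left(Q \right)} = - \frac{3}{8} + \frac{\left(Q^{2} + Q Q\right) + Q}{8} = - \frac{3}{8} + \frac{\left(Q^{2} + Q^{2}\right) + Q}{8} = - \frac{3}{8} + \frac{2 Q^{2} + Q}{8} = - \frac{3}{8} + \frac{Q + 2 Q^{2}}{8} = - \frac{3}{8} + \left(\frac{Q^{2}}{4} + \frac{Q}{8}\right) = - \frac{3}{8} + \frac{Q^{2}}{4} + \frac{Q}{8}$)
$\left(c{\left(-7 \right)} + V{\left(K \right)}\right)^{2} = \left(-10 + \left(- \frac{3}{8} + \frac{\left(-15\right)^{2}}{4} + \frac{1}{8} \left(-15\right)\right)\right)^{2} = \left(-10 - -54\right)^{2} = \left(-10 + 54\right)^{2} = 44^{2} = 1936$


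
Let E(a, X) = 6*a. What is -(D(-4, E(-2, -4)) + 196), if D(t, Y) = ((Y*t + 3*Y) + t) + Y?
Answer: -192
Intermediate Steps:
D(t, Y) = t + 4*Y + Y*t (D(t, Y) = ((3*Y + Y*t) + t) + Y = (t + 3*Y + Y*t) + Y = t + 4*Y + Y*t)
-(D(-4, E(-2, -4)) + 196) = -((-4 + 4*(6*(-2)) + (6*(-2))*(-4)) + 196) = -((-4 + 4*(-12) - 12*(-4)) + 196) = -((-4 - 48 + 48) + 196) = -(-4 + 196) = -1*192 = -192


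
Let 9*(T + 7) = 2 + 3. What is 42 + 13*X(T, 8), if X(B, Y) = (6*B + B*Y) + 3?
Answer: -9827/9 ≈ -1091.9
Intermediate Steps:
T = -58/9 (T = -7 + (2 + 3)/9 = -7 + (⅑)*5 = -7 + 5/9 = -58/9 ≈ -6.4444)
X(B, Y) = 3 + 6*B + B*Y
42 + 13*X(T, 8) = 42 + 13*(3 + 6*(-58/9) - 58/9*8) = 42 + 13*(3 - 116/3 - 464/9) = 42 + 13*(-785/9) = 42 - 10205/9 = -9827/9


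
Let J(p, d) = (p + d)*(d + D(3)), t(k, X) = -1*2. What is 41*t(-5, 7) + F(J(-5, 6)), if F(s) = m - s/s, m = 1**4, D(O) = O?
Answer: -82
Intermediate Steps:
t(k, X) = -2
J(p, d) = (3 + d)*(d + p) (J(p, d) = (p + d)*(d + 3) = (d + p)*(3 + d) = (3 + d)*(d + p))
m = 1
F(s) = 0 (F(s) = 1 - s/s = 1 - 1*1 = 1 - 1 = 0)
41*t(-5, 7) + F(J(-5, 6)) = 41*(-2) + 0 = -82 + 0 = -82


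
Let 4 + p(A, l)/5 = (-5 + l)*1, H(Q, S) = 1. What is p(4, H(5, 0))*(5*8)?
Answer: -1600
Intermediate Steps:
p(A, l) = -45 + 5*l (p(A, l) = -20 + 5*((-5 + l)*1) = -20 + 5*(-5 + l) = -20 + (-25 + 5*l) = -45 + 5*l)
p(4, H(5, 0))*(5*8) = (-45 + 5*1)*(5*8) = (-45 + 5)*40 = -40*40 = -1600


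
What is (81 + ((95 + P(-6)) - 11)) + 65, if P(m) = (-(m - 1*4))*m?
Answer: 170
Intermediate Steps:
P(m) = m*(4 - m) (P(m) = (-(m - 4))*m = (-(-4 + m))*m = (4 - m)*m = m*(4 - m))
(81 + ((95 + P(-6)) - 11)) + 65 = (81 + ((95 - 6*(4 - 1*(-6))) - 11)) + 65 = (81 + ((95 - 6*(4 + 6)) - 11)) + 65 = (81 + ((95 - 6*10) - 11)) + 65 = (81 + ((95 - 60) - 11)) + 65 = (81 + (35 - 11)) + 65 = (81 + 24) + 65 = 105 + 65 = 170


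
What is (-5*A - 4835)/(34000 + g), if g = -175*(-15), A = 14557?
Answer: -15524/7325 ≈ -2.1193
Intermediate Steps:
g = 2625
(-5*A - 4835)/(34000 + g) = (-5*14557 - 4835)/(34000 + 2625) = (-72785 - 4835)/36625 = -77620*1/36625 = -15524/7325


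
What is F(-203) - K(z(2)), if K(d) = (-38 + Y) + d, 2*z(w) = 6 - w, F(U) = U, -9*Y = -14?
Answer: -1517/9 ≈ -168.56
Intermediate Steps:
Y = 14/9 (Y = -1/9*(-14) = 14/9 ≈ 1.5556)
z(w) = 3 - w/2 (z(w) = (6 - w)/2 = 3 - w/2)
K(d) = -328/9 + d (K(d) = (-38 + 14/9) + d = -328/9 + d)
F(-203) - K(z(2)) = -203 - (-328/9 + (3 - 1/2*2)) = -203 - (-328/9 + (3 - 1)) = -203 - (-328/9 + 2) = -203 - 1*(-310/9) = -203 + 310/9 = -1517/9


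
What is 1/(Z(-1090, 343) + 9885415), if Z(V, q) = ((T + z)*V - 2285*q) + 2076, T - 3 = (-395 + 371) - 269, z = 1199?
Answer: 1/8112926 ≈ 1.2326e-7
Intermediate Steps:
T = -290 (T = 3 + ((-395 + 371) - 269) = 3 + (-24 - 269) = 3 - 293 = -290)
Z(V, q) = 2076 - 2285*q + 909*V (Z(V, q) = ((-290 + 1199)*V - 2285*q) + 2076 = (909*V - 2285*q) + 2076 = (-2285*q + 909*V) + 2076 = 2076 - 2285*q + 909*V)
1/(Z(-1090, 343) + 9885415) = 1/((2076 - 2285*343 + 909*(-1090)) + 9885415) = 1/((2076 - 783755 - 990810) + 9885415) = 1/(-1772489 + 9885415) = 1/8112926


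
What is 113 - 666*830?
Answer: -552667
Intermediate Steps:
113 - 666*830 = 113 - 552780 = -552667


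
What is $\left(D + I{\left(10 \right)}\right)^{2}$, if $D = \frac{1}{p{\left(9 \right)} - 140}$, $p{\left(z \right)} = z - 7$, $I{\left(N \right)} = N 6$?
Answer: $\frac{68541841}{19044} \approx 3599.1$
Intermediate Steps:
$I{\left(N \right)} = 6 N$
$p{\left(z \right)} = -7 + z$ ($p{\left(z \right)} = z - 7 = -7 + z$)
$D = - \frac{1}{138}$ ($D = \frac{1}{\left(-7 + 9\right) - 140} = \frac{1}{2 - 140} = \frac{1}{-138} = - \frac{1}{138} \approx -0.0072464$)
$\left(D + I{\left(10 \right)}\right)^{2} = \left(- \frac{1}{138} + 6 \cdot 10\right)^{2} = \left(- \frac{1}{138} + 60\right)^{2} = \left(\frac{8279}{138}\right)^{2} = \frac{68541841}{19044}$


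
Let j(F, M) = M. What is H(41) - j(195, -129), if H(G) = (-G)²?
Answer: 1810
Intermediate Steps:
H(G) = G²
H(41) - j(195, -129) = 41² - 1*(-129) = 1681 + 129 = 1810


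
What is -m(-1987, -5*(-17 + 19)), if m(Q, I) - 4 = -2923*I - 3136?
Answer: -26098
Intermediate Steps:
m(Q, I) = -3132 - 2923*I (m(Q, I) = 4 + (-2923*I - 3136) = 4 + (-3136 - 2923*I) = -3132 - 2923*I)
-m(-1987, -5*(-17 + 19)) = -(-3132 - (-14615)*(-17 + 19)) = -(-3132 - (-14615)*2) = -(-3132 - 2923*(-10)) = -(-3132 + 29230) = -1*26098 = -26098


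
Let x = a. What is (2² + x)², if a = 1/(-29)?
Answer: 13225/841 ≈ 15.725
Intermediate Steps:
a = -1/29 ≈ -0.034483
x = -1/29 ≈ -0.034483
(2² + x)² = (2² - 1/29)² = (4 - 1/29)² = (115/29)² = 13225/841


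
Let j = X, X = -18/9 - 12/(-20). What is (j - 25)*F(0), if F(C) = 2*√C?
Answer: 0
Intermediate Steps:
X = -7/5 (X = -18*⅑ - 12*(-1/20) = -2 + ⅗ = -7/5 ≈ -1.4000)
j = -7/5 ≈ -1.4000
(j - 25)*F(0) = (-7/5 - 25)*(2*√0) = -264*0/5 = -132/5*0 = 0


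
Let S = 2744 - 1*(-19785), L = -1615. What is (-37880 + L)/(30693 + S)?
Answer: -39495/53222 ≈ -0.74208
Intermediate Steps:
S = 22529 (S = 2744 + 19785 = 22529)
(-37880 + L)/(30693 + S) = (-37880 - 1615)/(30693 + 22529) = -39495/53222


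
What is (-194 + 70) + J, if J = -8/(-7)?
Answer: -860/7 ≈ -122.86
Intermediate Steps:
J = 8/7 (J = -8*(-1/7) = 8/7 ≈ 1.1429)
(-194 + 70) + J = (-194 + 70) + 8/7 = -124 + 8/7 = -860/7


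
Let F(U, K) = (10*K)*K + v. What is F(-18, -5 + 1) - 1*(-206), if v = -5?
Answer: 361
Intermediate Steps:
F(U, K) = -5 + 10*K² (F(U, K) = (10*K)*K - 5 = 10*K² - 5 = -5 + 10*K²)
F(-18, -5 + 1) - 1*(-206) = (-5 + 10*(-5 + 1)²) - 1*(-206) = (-5 + 10*(-4)²) + 206 = (-5 + 10*16) + 206 = (-5 + 160) + 206 = 155 + 206 = 361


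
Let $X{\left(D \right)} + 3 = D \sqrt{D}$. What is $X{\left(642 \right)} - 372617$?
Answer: $-372620 + 642 \sqrt{642} \approx -3.5635 \cdot 10^{5}$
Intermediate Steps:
$X{\left(D \right)} = -3 + D^{\frac{3}{2}}$ ($X{\left(D \right)} = -3 + D \sqrt{D} = -3 + D^{\frac{3}{2}}$)
$X{\left(642 \right)} - 372617 = \left(-3 + 642^{\frac{3}{2}}\right) - 372617 = \left(-3 + 642 \sqrt{642}\right) - 372617 = -372620 + 642 \sqrt{642}$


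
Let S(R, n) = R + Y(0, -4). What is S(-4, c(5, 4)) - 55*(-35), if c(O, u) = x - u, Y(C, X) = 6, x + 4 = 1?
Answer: 1927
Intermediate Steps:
x = -3 (x = -4 + 1 = -3)
c(O, u) = -3 - u
S(R, n) = 6 + R (S(R, n) = R + 6 = 6 + R)
S(-4, c(5, 4)) - 55*(-35) = (6 - 4) - 55*(-35) = 2 + 1925 = 1927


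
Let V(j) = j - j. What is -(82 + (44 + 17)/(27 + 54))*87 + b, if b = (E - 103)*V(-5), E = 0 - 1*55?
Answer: -194387/27 ≈ -7199.5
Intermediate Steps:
E = -55 (E = 0 - 55 = -55)
V(j) = 0
b = 0 (b = (-55 - 103)*0 = -158*0 = 0)
-(82 + (44 + 17)/(27 + 54))*87 + b = -(82 + (44 + 17)/(27 + 54))*87 + 0 = -(82 + 61/81)*87 + 0 = -6703*87/81 + 0 = -1*194387/27 + 0 = -194387/27 + 0 = -194387/27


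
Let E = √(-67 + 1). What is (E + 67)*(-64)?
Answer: -4288 - 64*I*√66 ≈ -4288.0 - 519.94*I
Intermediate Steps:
E = I*√66 (E = √(-66) = I*√66 ≈ 8.124*I)
(E + 67)*(-64) = (I*√66 + 67)*(-64) = (67 + I*√66)*(-64) = -4288 - 64*I*√66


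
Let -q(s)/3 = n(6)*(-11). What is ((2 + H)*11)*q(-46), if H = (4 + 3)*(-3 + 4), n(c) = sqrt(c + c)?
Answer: 6534*sqrt(3) ≈ 11317.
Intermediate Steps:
n(c) = sqrt(2)*sqrt(c) (n(c) = sqrt(2*c) = sqrt(2)*sqrt(c))
q(s) = 66*sqrt(3) (q(s) = -3*sqrt(2)*sqrt(6)*(-11) = -3*2*sqrt(3)*(-11) = -(-66)*sqrt(3) = 66*sqrt(3))
H = 7 (H = 7*1 = 7)
((2 + H)*11)*q(-46) = ((2 + 7)*11)*(66*sqrt(3)) = (9*11)*(66*sqrt(3)) = 99*(66*sqrt(3)) = 6534*sqrt(3)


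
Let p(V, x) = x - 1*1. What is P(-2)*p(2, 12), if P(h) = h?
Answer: -22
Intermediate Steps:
p(V, x) = -1 + x (p(V, x) = x - 1 = -1 + x)
P(-2)*p(2, 12) = -2*(-1 + 12) = -2*11 = -22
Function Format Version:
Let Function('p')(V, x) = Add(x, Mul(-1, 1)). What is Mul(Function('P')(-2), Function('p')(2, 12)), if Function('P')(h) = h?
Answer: -22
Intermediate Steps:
Function('p')(V, x) = Add(-1, x) (Function('p')(V, x) = Add(x, -1) = Add(-1, x))
Mul(Function('P')(-2), Function('p')(2, 12)) = Mul(-2, Add(-1, 12)) = Mul(-2, 11) = -22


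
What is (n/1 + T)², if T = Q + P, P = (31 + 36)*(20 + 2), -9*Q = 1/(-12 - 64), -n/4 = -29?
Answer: 1182788928721/467856 ≈ 2.5281e+6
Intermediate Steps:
n = 116 (n = -4*(-29) = 116)
Q = 1/684 (Q = -1/(9*(-12 - 64)) = -⅑/(-76) = -⅑*(-1/76) = 1/684 ≈ 0.0014620)
P = 1474 (P = 67*22 = 1474)
T = 1008217/684 (T = 1/684 + 1474 = 1008217/684 ≈ 1474.0)
(n/1 + T)² = (116/1 + 1008217/684)² = (116*1 + 1008217/684)² = (116 + 1008217/684)² = (1087561/684)² = 1182788928721/467856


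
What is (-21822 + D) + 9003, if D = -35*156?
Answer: -18279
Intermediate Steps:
D = -5460
(-21822 + D) + 9003 = (-21822 - 5460) + 9003 = -27282 + 9003 = -18279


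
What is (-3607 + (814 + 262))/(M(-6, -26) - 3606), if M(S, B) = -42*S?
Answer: 2531/3354 ≈ 0.75462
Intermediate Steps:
(-3607 + (814 + 262))/(M(-6, -26) - 3606) = (-3607 + (814 + 262))/(-42*(-6) - 3606) = (-3607 + 1076)/(252 - 3606) = -2531/(-3354) = -2531*(-1/3354) = 2531/3354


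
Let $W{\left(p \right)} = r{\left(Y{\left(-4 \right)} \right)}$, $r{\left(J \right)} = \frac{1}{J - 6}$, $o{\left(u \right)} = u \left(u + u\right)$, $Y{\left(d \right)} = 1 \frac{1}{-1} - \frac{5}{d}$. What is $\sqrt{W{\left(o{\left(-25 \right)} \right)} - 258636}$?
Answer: $\frac{2 i \sqrt{34204634}}{23} \approx 508.56 i$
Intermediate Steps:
$Y{\left(d \right)} = -1 - \frac{5}{d}$ ($Y{\left(d \right)} = 1 \left(-1\right) - \frac{5}{d} = -1 - \frac{5}{d}$)
$o{\left(u \right)} = 2 u^{2}$ ($o{\left(u \right)} = u 2 u = 2 u^{2}$)
$r{\left(J \right)} = \frac{1}{-6 + J}$
$W{\left(p \right)} = - \frac{4}{23}$ ($W{\left(p \right)} = \frac{1}{-6 + \frac{-5 - -4}{-4}} = \frac{1}{-6 - \frac{-5 + 4}{4}} = \frac{1}{-6 - - \frac{1}{4}} = \frac{1}{-6 + \frac{1}{4}} = \frac{1}{- \frac{23}{4}} = - \frac{4}{23}$)
$\sqrt{W{\left(o{\left(-25 \right)} \right)} - 258636} = \sqrt{- \frac{4}{23} - 258636} = \sqrt{- \frac{5948632}{23}} = \frac{2 i \sqrt{34204634}}{23}$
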